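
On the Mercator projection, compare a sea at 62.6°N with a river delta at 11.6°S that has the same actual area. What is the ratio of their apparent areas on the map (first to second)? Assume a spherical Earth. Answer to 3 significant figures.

On Mercator, area is exaggerated by sec²φ = 1/cos²φ.
At 62.6°: sec²(62.6°) = 1/0.4602² = 4.722.
At 11.6°: sec²(11.6°) = 1/0.9796² = 1.042.
Ratio = 4.722/1.042 = cos²(11.6°)/cos²(62.6°) ≈ 4.53.

4.53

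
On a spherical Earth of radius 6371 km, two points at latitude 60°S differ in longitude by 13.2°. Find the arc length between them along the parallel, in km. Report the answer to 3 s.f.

734 km

Arc length along a parallel = R cos φ · Δλ (with Δλ in radians).
= 6371 × cos 60° × (13.2° × π/180) = 6371 × 0.5000 × 0.2304 ≈ 734 km.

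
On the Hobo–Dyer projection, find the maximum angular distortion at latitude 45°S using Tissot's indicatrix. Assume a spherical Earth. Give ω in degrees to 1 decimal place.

The Hobo–Dyer projection is cylindrical equal-area with φ₀ = 37.5°. A cylindrical equal-area projection with standard parallel φ₀ has meridian scale h = cos φ / cos φ₀ and parallel scale k = cos φ₀ / cos φ (so areas are preserved, h·k = 1).
At 45°: h = 0.8913, k = 1.122; principal scales a = 1.122, b = 0.8913.
sin(ω/2) = (a − b)/(a + b) = 0.2307/2.013 = 0.1146, so ω = 2 arcsin(0.1146) ≈ 13.2°.

13.2°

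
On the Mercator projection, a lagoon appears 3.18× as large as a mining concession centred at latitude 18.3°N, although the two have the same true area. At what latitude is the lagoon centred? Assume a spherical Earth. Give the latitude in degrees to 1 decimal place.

On Mercator, (apparent₁)/(apparent₂) = sec²φ₁ / sec²φ₂ when true areas are equal.
cos²φ₂ / cos²φ₁ = 3.18  ⇒  cos φ₁ = cos 18.3° / √3.18 = 0.9494/1.783 = 0.5324.
φ₁ = arccos(0.5324) ≈ 57.8°.

57.8°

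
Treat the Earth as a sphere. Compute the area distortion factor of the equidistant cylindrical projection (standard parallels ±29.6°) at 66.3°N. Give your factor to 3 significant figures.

2.16

In the equirectangular projection with standard parallel φ₀ = 29.6° (x = Rλ cos φ₀, y = Rφ), meridians are true-scale (h = 1) and the parallel scale is k = cos φ₀ / cos φ.
Areal scale = h·k = 1 × cos φ₀ / cos φ; at 66.3°, h = 1.000, k = 2.163, so h·k = 2.163.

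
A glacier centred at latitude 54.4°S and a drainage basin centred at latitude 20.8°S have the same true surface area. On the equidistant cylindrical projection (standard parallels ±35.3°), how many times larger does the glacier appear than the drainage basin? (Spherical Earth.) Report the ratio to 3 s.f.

1.61

With standard parallel φ₀ = 35.3°, the equirectangular projection gives x = Rλ cos φ₀, y = Rφ, so h = 1 and k = cos 35.3° / cos φ.
Areal scale at 54.4°: h·k = 1.000 × 1.402 = 1.402.
Areal scale at 20.8°: h·k = 1.000 × 0.8730 = 0.8730.
Ratio = 1.402/0.8730 ≈ 1.61.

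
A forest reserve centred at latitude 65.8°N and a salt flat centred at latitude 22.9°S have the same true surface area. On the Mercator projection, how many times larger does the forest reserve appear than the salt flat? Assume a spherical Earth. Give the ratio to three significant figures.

5.05

Mercator areal scale is sec²φ.
At 65.8°: sec²(65.8°) = 1/0.4099² = 5.951.
At 22.9°: sec²(22.9°) = 1/0.9212² = 1.178.
Ratio = 5.951/1.178 = cos²(22.9°)/cos²(65.8°) ≈ 5.05.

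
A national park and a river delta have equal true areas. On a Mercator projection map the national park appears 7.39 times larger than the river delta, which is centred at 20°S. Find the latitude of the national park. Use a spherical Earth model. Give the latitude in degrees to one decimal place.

69.8°

For equal true areas on Mercator, apparent areas scale as sec²φ, so the ratio is cos²φ₂ / cos²φ₁.
cos²φ₂ / cos²φ₁ = 7.39  ⇒  cos φ₁ = cos 20° / √7.39 = 0.9397/2.718 = 0.3457.
φ₁ = arccos(0.3457) ≈ 69.8°.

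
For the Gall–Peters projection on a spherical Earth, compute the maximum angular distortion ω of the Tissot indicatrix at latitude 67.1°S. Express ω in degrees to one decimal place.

Gall–Peters is a cylindrical equal-area projection with standard parallels at ±45°. A cylindrical equal-area projection with standard parallel φ₀ has meridian scale h = cos φ / cos φ₀ and parallel scale k = cos φ₀ / cos φ (so areas are preserved, h·k = 1).
At 67.1°: h = 0.5503, k = 1.817; principal scales a = 1.817, b = 0.5503.
sin(ω/2) = (a − b)/(a + b) = 1.267/2.367 = 0.5351, so ω = 2 arcsin(0.5351) ≈ 64.7°.

64.7°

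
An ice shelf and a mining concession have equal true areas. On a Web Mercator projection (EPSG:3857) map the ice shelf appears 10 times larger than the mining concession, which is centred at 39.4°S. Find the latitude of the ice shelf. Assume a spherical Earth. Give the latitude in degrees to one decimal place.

On Mercator, (apparent₁)/(apparent₂) = sec²φ₁ / sec²φ₂ when true areas are equal.
cos²φ₂ / cos²φ₁ = 10  ⇒  cos φ₁ = cos 39.4° / √10 = 0.7727/3.162 = 0.2444.
φ₁ = arccos(0.2444) ≈ 75.9°.

75.9°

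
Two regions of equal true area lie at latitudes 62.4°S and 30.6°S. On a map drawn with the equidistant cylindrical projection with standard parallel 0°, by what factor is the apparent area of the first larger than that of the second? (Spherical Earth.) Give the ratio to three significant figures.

1.86

Plate carrée maps x = Rλ, y = Rφ. The meridian scale is h = 1 and the parallel scale is k = 1/cos φ = sec φ.
Areal scale at 62.4°: h·k = 1.000 × 2.158 = 2.158.
Areal scale at 30.6°: h·k = 1.000 × 1.162 = 1.162.
Ratio = 2.158/1.162 ≈ 1.86.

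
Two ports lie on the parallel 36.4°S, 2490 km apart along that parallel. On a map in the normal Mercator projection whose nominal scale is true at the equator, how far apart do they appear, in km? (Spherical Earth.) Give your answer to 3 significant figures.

3090 km

The Mercator projection is conformal; its linear scale factor is the same in every direction and equals sec φ = 1/cos φ.
Along the parallel, k = sec 36.4° = 1/0.8049 = 1.242.
Map distance = 2490 × 1.242 ≈ 3090 km.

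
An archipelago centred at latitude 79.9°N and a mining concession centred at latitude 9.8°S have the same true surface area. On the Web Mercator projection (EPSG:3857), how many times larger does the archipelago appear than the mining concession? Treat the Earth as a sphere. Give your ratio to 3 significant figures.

On Mercator, area is exaggerated by sec²φ = 1/cos²φ.
At 79.9°: sec²(79.9°) = 1/0.1754² = 32.52.
At 9.8°: sec²(9.8°) = 1/0.9854² = 1.030.
Ratio = 32.52/1.030 = cos²(9.8°)/cos²(79.9°) ≈ 31.6.

31.6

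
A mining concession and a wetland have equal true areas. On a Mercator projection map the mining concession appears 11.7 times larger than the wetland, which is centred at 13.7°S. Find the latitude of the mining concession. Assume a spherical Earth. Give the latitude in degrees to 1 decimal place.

Mercator areal scale is sec²φ, so apparent-area ratio = sec²φ₁ / sec²φ₂ = cos²φ₂ / cos²φ₁.
cos²φ₂ / cos²φ₁ = 11.7  ⇒  cos φ₁ = cos 13.7° / √11.7 = 0.9715/3.421 = 0.2840.
φ₁ = arccos(0.2840) ≈ 73.5°.

73.5°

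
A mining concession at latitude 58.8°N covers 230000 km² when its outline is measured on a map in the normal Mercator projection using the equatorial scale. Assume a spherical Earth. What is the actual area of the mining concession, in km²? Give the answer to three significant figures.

61700 km²

Mercator is conformal, so the point scale is isotropic: h = k = sec φ = 1/cos φ.
Areal scale = k² = sec²φ = 1/cos²(58.8°) = 1/0.5180² = 3.726.
True area = apparent / (areal scale) = 230000 / 3.726 ≈ 61700 km².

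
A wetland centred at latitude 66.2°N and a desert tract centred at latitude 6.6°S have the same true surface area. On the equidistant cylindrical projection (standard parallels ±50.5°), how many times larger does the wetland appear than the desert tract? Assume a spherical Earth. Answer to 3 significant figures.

2.46

With standard parallel φ₀ = 50.5°, the equirectangular projection gives x = Rλ cos φ₀, y = Rφ, so h = 1 and k = cos 50.5° / cos φ.
Areal scale at 66.2°: h·k = 1.000 × 1.576 = 1.576.
Areal scale at 6.6°: h·k = 1.000 × 0.6403 = 0.6403.
Ratio = 1.576/0.6403 ≈ 2.46.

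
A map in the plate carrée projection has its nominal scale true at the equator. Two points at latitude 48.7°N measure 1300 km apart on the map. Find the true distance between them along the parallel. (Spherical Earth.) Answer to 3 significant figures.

858 km

Plate carrée maps x = Rλ, y = Rφ. The meridian scale is h = 1 and the parallel scale is k = 1/cos φ = sec φ.
Along the parallel at 48.7°, map distances are exaggerated by k = sec 48.7° = 1.515.
True distance = 1300 / 1.515 = 1300 × cos 48.7° ≈ 858 km.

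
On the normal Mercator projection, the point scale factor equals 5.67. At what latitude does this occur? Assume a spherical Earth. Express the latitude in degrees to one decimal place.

79.8°

Mercator scale is k = sec φ = 1/cos φ.
1/cos φ = 5.67  ⇒  cos φ = 0.1764  ⇒  φ = arccos(0.1764) ≈ 79.8°.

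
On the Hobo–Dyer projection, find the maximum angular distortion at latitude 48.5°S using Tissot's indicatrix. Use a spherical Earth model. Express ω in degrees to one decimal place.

Hobo–Dyer is a cylindrical equal-area projection with standard parallels at ±37.5°. A cylindrical equal-area projection with standard parallel φ₀ has meridian scale h = cos φ / cos φ₀ and parallel scale k = cos φ₀ / cos φ (so areas are preserved, h·k = 1).
At 48.5°: h = 0.8352, k = 1.197; principal scales a = 1.197, b = 0.8352.
sin(ω/2) = (a − b)/(a + b) = 0.3621/2.033 = 0.1781, so ω = 2 arcsin(0.1781) ≈ 20.5°.

20.5°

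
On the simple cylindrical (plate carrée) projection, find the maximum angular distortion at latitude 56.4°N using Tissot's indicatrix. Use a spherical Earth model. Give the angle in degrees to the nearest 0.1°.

33.4°

Plate carrée maps x = Rλ, y = Rφ. The meridian scale is h = 1 and the parallel scale is k = 1/cos φ = sec φ.
At 56.4°: h = 1.000, k = 1.807; principal scales a = 1.807, b = 1.000.
sin(ω/2) = (a − b)/(a + b) = 0.8070/2.807 = 0.2875, so ω = 2 arcsin(0.2875) ≈ 33.4°.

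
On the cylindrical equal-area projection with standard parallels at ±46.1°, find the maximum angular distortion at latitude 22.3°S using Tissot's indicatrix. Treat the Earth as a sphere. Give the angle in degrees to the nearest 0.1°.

32.6°

A cylindrical equal-area projection with standard parallel φ₀ has meridian scale h = cos φ / cos φ₀ and parallel scale k = cos φ₀ / cos φ (so areas are preserved, h·k = 1).
At 22.3°: h = 1.334, k = 0.7495; principal scales a = 1.334, b = 0.7495.
sin(ω/2) = (a − b)/(a + b) = 0.5849/2.084 = 0.2807, so ω = 2 arcsin(0.2807) ≈ 32.6°.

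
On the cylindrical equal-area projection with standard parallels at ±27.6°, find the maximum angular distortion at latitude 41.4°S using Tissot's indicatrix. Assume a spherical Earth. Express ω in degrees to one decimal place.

For cylindrical equal-area with standard parallel φ₀, h = cos φ / cos φ₀ and k = cos φ₀ / cos φ, so h·k = 1.
At 41.4°: h = 0.8464, k = 1.181; principal scales a = 1.181, b = 0.8464.
sin(ω/2) = (a − b)/(a + b) = 0.3350/2.028 = 0.1652, so ω = 2 arcsin(0.1652) ≈ 19.0°.

19.0°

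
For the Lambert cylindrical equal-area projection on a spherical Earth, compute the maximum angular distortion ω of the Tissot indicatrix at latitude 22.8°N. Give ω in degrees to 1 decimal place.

The Lambert cylindrical equal-area projection is the cylindrical equal-area projection with its standard parallel at the equator (φ₀ = 0). Cylindrical equal-area (φ₀ = 0°): h = cos φ / cos 0° along meridians, k = cos 0° / cos φ along parallels; h·k = 1.
At 22.8°: h = 0.9219, k = 1.085; principal scales a = 1.085, b = 0.9219.
sin(ω/2) = (a − b)/(a + b) = 0.1629/2.007 = 0.08118, so ω = 2 arcsin(0.08118) ≈ 9.3°.

9.3°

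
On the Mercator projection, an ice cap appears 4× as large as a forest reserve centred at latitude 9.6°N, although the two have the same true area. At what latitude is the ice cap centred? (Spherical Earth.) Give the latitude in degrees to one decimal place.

Mercator areal scale is sec²φ, so apparent-area ratio = sec²φ₁ / sec²φ₂ = cos²φ₂ / cos²φ₁.
cos²φ₂ / cos²φ₁ = 4  ⇒  cos φ₁ = cos 9.6° / √4 = 0.9860/2.000 = 0.4930.
φ₁ = arccos(0.4930) ≈ 60.5°.

60.5°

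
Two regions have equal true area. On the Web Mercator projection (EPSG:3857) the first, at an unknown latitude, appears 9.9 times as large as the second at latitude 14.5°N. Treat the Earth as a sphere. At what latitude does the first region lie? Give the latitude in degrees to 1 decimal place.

On Mercator, (apparent₁)/(apparent₂) = sec²φ₁ / sec²φ₂ when true areas are equal.
cos²φ₂ / cos²φ₁ = 9.9  ⇒  cos φ₁ = cos 14.5° / √9.9 = 0.9681/3.146 = 0.3077.
φ₁ = arccos(0.3077) ≈ 72.1°.

72.1°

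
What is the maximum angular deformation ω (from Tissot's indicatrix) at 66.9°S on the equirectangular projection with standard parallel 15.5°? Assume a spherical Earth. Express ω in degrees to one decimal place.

In the equirectangular projection with standard parallel φ₀ = 15.5° (x = Rλ cos φ₀, y = Rφ), meridians are true-scale (h = 1) and the parallel scale is k = cos φ₀ / cos φ.
At 66.9°: h = 1.000, k = 2.456; principal scales a = 2.456, b = 1.000.
sin(ω/2) = (a − b)/(a + b) = 1.456/3.456 = 0.4213, so ω = 2 arcsin(0.4213) ≈ 49.8°.

49.8°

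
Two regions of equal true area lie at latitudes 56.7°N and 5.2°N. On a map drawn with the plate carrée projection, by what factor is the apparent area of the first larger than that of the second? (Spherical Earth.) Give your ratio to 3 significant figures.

1.81

In the plate carrée (x = Rλ, y = Rφ), meridians are true-scale (h = 1) and parallels are stretched by k = sec φ.
Areal scale at 56.7°: h·k = 1.000 × 1.821 = 1.821.
Areal scale at 5.2°: h·k = 1.000 × 1.004 = 1.004.
Ratio = 1.821/1.004 ≈ 1.81.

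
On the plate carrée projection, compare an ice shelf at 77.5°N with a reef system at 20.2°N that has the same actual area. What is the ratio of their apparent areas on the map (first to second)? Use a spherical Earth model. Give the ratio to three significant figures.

4.34

Plate carrée maps x = Rλ, y = Rφ. The meridian scale is h = 1 and the parallel scale is k = 1/cos φ = sec φ.
Areal scale at 77.5°: h·k = 1.000 × 4.620 = 4.620.
Areal scale at 20.2°: h·k = 1.000 × 1.066 = 1.066.
Ratio = 4.620/1.066 ≈ 4.34.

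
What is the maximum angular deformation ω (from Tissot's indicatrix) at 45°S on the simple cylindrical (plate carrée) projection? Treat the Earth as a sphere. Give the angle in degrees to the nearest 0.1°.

19.8°

Plate carrée maps x = Rλ, y = Rφ. The meridian scale is h = 1 and the parallel scale is k = 1/cos φ = sec φ.
At 45°: h = 1.000, k = 1.414; principal scales a = 1.414, b = 1.000.
sin(ω/2) = (a − b)/(a + b) = 0.4142/2.414 = 0.1716, so ω = 2 arcsin(0.1716) ≈ 19.8°.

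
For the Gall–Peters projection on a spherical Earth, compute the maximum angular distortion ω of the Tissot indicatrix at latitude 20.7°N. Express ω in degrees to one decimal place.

Gall–Peters is a cylindrical equal-area projection with standard parallels at ±45°. Cylindrical equal-area (φ₀ = 45°): h = cos φ / cos 45° along meridians, k = cos 45° / cos φ along parallels; h·k = 1.
At 20.7°: h = 1.323, k = 0.7559; principal scales a = 1.323, b = 0.7559.
sin(ω/2) = (a − b)/(a + b) = 0.5670/2.079 = 0.2728, so ω = 2 arcsin(0.2728) ≈ 31.7°.

31.7°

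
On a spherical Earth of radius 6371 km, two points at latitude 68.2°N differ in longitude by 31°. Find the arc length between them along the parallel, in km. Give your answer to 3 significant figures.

Arc length along a parallel = R cos φ · Δλ (with Δλ in radians).
= 6371 × cos 68.2° × (31° × π/180) = 6371 × 0.3714 × 0.5411 ≈ 1280 km.

1280 km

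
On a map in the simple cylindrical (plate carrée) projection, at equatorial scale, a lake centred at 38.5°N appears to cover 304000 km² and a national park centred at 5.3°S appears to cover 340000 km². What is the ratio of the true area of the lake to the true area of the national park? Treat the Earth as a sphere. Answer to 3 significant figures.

0.703

On the plate carrée, areal scale = h·k = 1 × sec φ, so true area = apparent × cos φ.
True area of lake: 304000 × cos(38.5°) = 304000 × 0.7826 = 237900 km².
True area of national park: 340000 × cos(5.3°) = 340000 × 0.9957 = 338500 km².
Ratio = 237900 / 338500 ≈ 0.703.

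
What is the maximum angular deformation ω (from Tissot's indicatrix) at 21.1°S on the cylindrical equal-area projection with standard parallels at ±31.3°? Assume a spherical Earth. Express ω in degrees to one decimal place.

For cylindrical equal-area with standard parallel φ₀, h = cos φ / cos φ₀ and k = cos φ₀ / cos φ, so h·k = 1.
At 21.1°: h = 1.092, k = 0.9159; principal scales a = 1.092, b = 0.9159.
sin(ω/2) = (a − b)/(a + b) = 0.1760/2.008 = 0.08766, so ω = 2 arcsin(0.08766) ≈ 10.1°.

10.1°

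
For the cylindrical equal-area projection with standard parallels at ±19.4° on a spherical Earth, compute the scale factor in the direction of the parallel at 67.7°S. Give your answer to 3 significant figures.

For cylindrical equal-area with standard parallel φ₀, h = cos φ / cos φ₀ and k = cos φ₀ / cos φ, so h·k = 1.
k = cos 19.4° / cos 67.7° = 0.9432/0.3795 = 2.486.

2.49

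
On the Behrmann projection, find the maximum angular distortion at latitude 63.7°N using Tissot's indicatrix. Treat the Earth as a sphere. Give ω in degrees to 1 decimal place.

Behrmann is a cylindrical equal-area projection with standard parallels at ±30°. For cylindrical equal-area with standard parallel φ₀, h = cos φ / cos φ₀ and k = cos φ₀ / cos φ, so h·k = 1.
At 63.7°: h = 0.5116, k = 1.955; principal scales a = 1.955, b = 0.5116.
sin(ω/2) = (a − b)/(a + b) = 1.443/2.466 = 0.5851, so ω = 2 arcsin(0.5851) ≈ 71.6°.

71.6°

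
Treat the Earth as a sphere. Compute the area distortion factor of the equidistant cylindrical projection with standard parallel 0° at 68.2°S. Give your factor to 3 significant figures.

In the plate carrée (x = Rλ, y = Rφ), meridians are true-scale (h = 1) and parallels are stretched by k = sec φ.
Areal scale = h·k = 1 × sec φ; at 68.2°, h = 1.000, k = 2.693, so h·k = 2.693.

2.69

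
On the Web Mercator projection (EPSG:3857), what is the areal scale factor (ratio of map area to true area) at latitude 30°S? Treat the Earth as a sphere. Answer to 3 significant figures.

1.33

Mercator is conformal, so the point scale is isotropic: h = k = sec φ = 1/cos φ.
Areal scale = k² = sec²φ = 1/cos²(30°) = 1/0.8660² = 1.333.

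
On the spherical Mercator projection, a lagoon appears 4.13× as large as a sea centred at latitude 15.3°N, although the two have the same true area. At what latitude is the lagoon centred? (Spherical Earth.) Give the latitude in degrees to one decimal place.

For equal true areas on Mercator, apparent areas scale as sec²φ, so the ratio is cos²φ₂ / cos²φ₁.
cos²φ₂ / cos²φ₁ = 4.13  ⇒  cos φ₁ = cos 15.3° / √4.13 = 0.9646/2.032 = 0.4746.
φ₁ = arccos(0.4746) ≈ 61.7°.

61.7°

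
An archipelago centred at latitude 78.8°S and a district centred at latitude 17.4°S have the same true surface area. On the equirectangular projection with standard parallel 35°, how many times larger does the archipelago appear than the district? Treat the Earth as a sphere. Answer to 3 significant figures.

With standard parallel φ₀ = 35°, the equirectangular projection gives x = Rλ cos φ₀, y = Rφ, so h = 1 and k = cos 35° / cos φ.
Areal scale at 78.8°: h·k = 1.000 × 4.217 = 4.217.
Areal scale at 17.4°: h·k = 1.000 × 0.8584 = 0.8584.
Ratio = 4.217/0.8584 ≈ 4.91.

4.91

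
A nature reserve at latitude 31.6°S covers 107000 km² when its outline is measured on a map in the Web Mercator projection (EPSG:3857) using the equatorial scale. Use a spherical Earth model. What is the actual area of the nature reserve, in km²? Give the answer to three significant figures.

77600 km²

For Mercator, h = k = sec φ (a conformal cylindrical projection has a single point scale, 1/cos φ).
Areal scale = k² = sec²φ = 1/cos²(31.6°) = 1/0.8517² = 1.378.
True area = apparent / (areal scale) = 107000 / 1.378 ≈ 77600 km².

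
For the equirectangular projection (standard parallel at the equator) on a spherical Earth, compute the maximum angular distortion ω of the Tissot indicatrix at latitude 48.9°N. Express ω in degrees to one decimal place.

23.9°

For the equirectangular projection with φ₀ = 0 (plate carrée), h = 1 along meridians and k = sec φ along parallels.
At 48.9°: h = 1.000, k = 1.521; principal scales a = 1.521, b = 1.000.
sin(ω/2) = (a − b)/(a + b) = 0.5212/2.521 = 0.2067, so ω = 2 arcsin(0.2067) ≈ 23.9°.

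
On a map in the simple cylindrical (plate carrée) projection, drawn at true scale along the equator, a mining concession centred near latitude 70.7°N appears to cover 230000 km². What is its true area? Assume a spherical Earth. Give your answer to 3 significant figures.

Plate carrée maps x = Rλ, y = Rφ. The meridian scale is h = 1 and the parallel scale is k = 1/cos φ = sec φ.
Areal scale = h·k = 1 × sec φ; at 70.7°, h = 1.000, k = 3.026, so h·k = 3.026.
True area = apparent / (areal scale) = 230000 / 3.026 ≈ 76000 km².

76000 km²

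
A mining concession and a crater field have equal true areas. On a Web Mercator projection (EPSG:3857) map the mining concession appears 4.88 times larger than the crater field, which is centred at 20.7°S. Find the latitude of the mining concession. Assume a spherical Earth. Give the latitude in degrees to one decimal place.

Mercator areal scale is sec²φ, so apparent-area ratio = sec²φ₁ / sec²φ₂ = cos²φ₂ / cos²φ₁.
cos²φ₂ / cos²φ₁ = 4.88  ⇒  cos φ₁ = cos 20.7° / √4.88 = 0.9354/2.209 = 0.4235.
φ₁ = arccos(0.4235) ≈ 64.9°.

64.9°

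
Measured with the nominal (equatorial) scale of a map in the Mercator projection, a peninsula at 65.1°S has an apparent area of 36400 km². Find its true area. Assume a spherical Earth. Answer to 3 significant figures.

Mercator is conformal, so the point scale is isotropic: h = k = sec φ = 1/cos φ.
Areal scale = k² = sec²φ = 1/cos²(65.1°) = 1/0.4210² = 5.641.
True area = apparent / (areal scale) = 36400 / 5.641 ≈ 6450 km².

6450 km²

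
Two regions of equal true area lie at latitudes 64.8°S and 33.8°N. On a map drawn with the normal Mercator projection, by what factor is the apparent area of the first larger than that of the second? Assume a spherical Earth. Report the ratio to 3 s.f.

On Mercator, area is exaggerated by sec²φ = 1/cos²φ.
At 64.8°: sec²(64.8°) = 1/0.4258² = 5.516.
At 33.8°: sec²(33.8°) = 1/0.8310² = 1.448.
Ratio = 5.516/1.448 = cos²(33.8°)/cos²(64.8°) ≈ 3.81.

3.81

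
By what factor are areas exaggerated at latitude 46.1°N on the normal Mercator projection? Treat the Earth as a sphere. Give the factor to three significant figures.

The Mercator projection is conformal; its linear scale factor is the same in every direction and equals sec φ = 1/cos φ.
Areal scale = k² = sec²φ = 1/cos²(46.1°) = 1/0.6934² = 2.080.

2.08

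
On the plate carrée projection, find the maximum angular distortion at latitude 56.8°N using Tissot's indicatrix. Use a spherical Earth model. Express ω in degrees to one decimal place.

34.0°

For the equirectangular projection with φ₀ = 0 (plate carrée), h = 1 along meridians and k = sec φ along parallels.
At 56.8°: h = 1.000, k = 1.826; principal scales a = 1.826, b = 1.000.
sin(ω/2) = (a − b)/(a + b) = 0.8263/2.826 = 0.2924, so ω = 2 arcsin(0.2924) ≈ 34.0°.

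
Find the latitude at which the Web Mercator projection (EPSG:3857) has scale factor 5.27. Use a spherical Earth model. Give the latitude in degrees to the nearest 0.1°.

Mercator scale is k = sec φ = 1/cos φ.
1/cos φ = 5.27  ⇒  cos φ = 0.1898  ⇒  φ = arccos(0.1898) ≈ 79.1°.

79.1°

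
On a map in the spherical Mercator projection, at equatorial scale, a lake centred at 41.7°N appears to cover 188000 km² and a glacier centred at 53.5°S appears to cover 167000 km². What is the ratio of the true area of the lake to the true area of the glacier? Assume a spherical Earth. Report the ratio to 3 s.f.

Mercator's areal exaggeration is sec²φ; hence true area = (apparent area) · cos²φ.
True area of lake: 188000 × cos²(41.7°) = 188000 × 0.5575 = 104800 km².
True area of glacier: 167000 × cos²(53.5°) = 167000 × 0.3538 = 59090 km².
Ratio = 104800 / 59090 ≈ 1.77.

1.77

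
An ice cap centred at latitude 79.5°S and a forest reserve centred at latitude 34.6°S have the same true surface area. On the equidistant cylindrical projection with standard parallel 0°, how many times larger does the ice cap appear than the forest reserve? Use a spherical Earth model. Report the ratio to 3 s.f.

For the equirectangular projection with φ₀ = 0 (plate carrée), h = 1 along meridians and k = sec φ along parallels.
Areal scale at 79.5°: h·k = 1.000 × 5.487 = 5.487.
Areal scale at 34.6°: h·k = 1.000 × 1.215 = 1.215.
Ratio = 5.487/1.215 ≈ 4.52.

4.52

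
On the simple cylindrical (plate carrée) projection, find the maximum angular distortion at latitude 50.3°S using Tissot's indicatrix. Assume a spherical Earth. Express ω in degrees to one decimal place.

Plate carrée maps x = Rλ, y = Rφ. The meridian scale is h = 1 and the parallel scale is k = 1/cos φ = sec φ.
At 50.3°: h = 1.000, k = 1.566; principal scales a = 1.566, b = 1.000.
sin(ω/2) = (a − b)/(a + b) = 0.5655/2.566 = 0.2204, so ω = 2 arcsin(0.2204) ≈ 25.5°.

25.5°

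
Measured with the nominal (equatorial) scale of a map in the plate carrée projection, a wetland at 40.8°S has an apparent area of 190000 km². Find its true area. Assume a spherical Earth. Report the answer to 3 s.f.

In the plate carrée (x = Rλ, y = Rφ), meridians are true-scale (h = 1) and parallels are stretched by k = sec φ.
Areal scale = h·k = 1 × sec φ; at 40.8°, h = 1.000, k = 1.321, so h·k = 1.321.
True area = apparent / (areal scale) = 190000 / 1.321 ≈ 144000 km².

144000 km²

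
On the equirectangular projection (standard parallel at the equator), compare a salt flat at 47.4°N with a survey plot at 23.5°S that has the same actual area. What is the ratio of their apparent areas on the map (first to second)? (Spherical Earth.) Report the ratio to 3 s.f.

1.35

For the equirectangular projection with φ₀ = 0 (plate carrée), h = 1 along meridians and k = sec φ along parallels.
Areal scale at 47.4°: h·k = 1.000 × 1.477 = 1.477.
Areal scale at 23.5°: h·k = 1.000 × 1.090 = 1.090.
Ratio = 1.477/1.090 ≈ 1.35.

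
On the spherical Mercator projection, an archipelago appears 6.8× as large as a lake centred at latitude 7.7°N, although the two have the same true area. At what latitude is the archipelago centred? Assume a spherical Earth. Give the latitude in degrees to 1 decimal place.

67.7°

On Mercator, (apparent₁)/(apparent₂) = sec²φ₁ / sec²φ₂ when true areas are equal.
cos²φ₂ / cos²φ₁ = 6.8  ⇒  cos φ₁ = cos 7.7° / √6.8 = 0.9910/2.608 = 0.3800.
φ₁ = arccos(0.3800) ≈ 67.7°.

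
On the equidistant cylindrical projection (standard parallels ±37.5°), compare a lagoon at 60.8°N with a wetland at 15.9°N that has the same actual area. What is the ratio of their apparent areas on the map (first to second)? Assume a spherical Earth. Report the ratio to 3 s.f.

1.97

In the equirectangular projection with standard parallel φ₀ = 37.5° (x = Rλ cos φ₀, y = Rφ), meridians are true-scale (h = 1) and the parallel scale is k = cos φ₀ / cos φ.
Areal scale at 60.8°: h·k = 1.000 × 1.626 = 1.626.
Areal scale at 15.9°: h·k = 1.000 × 0.8249 = 0.8249.
Ratio = 1.626/0.8249 ≈ 1.97.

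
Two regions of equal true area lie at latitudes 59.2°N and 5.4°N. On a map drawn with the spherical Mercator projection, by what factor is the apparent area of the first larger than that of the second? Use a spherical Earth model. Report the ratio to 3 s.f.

Mercator is conformal with k = sec φ, so areal scale = k² = sec²φ.
At 59.2°: sec²(59.2°) = 1/0.5120² = 3.814.
At 5.4°: sec²(5.4°) = 1/0.9956² = 1.009.
Ratio = 3.814/1.009 = cos²(5.4°)/cos²(59.2°) ≈ 3.78.

3.78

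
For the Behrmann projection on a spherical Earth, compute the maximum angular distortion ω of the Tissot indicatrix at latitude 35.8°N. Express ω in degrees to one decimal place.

7.5°

Behrmann is a cylindrical equal-area projection with standard parallels at ±30°. Cylindrical equal-area (φ₀ = 30°): h = cos φ / cos 30° along meridians, k = cos 30° / cos φ along parallels; h·k = 1.
At 35.8°: h = 0.9365, k = 1.068; principal scales a = 1.068, b = 0.9365.
sin(ω/2) = (a − b)/(a + b) = 0.1312/2.004 = 0.06547, so ω = 2 arcsin(0.06547) ≈ 7.5°.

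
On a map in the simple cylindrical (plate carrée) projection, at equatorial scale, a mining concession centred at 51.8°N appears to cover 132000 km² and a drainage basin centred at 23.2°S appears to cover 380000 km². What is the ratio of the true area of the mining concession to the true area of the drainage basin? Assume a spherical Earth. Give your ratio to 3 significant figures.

On the plate carrée, areal scale = h·k = 1 × sec φ, so true area = apparent × cos φ.
True area of mining concession: 132000 × cos(51.8°) = 132000 × 0.6184 = 81630 km².
True area of drainage basin: 380000 × cos(23.2°) = 380000 × 0.9191 = 349300 km².
Ratio = 81630 / 349300 ≈ 0.234.

0.234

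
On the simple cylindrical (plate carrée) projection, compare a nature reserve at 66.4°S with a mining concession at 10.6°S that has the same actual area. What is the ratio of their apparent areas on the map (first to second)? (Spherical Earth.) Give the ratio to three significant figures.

2.46

In the plate carrée (x = Rλ, y = Rφ), meridians are true-scale (h = 1) and parallels are stretched by k = sec φ.
Areal scale at 66.4°: h·k = 1.000 × 2.498 = 2.498.
Areal scale at 10.6°: h·k = 1.000 × 1.017 = 1.017.
Ratio = 2.498/1.017 ≈ 2.46.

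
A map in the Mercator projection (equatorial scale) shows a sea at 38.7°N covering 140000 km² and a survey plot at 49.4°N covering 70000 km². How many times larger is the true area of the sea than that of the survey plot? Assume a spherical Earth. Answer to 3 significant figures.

2.88

Mercator's areal exaggeration is sec²φ; hence true area = (apparent area) · cos²φ.
True area of sea: 140000 × cos²(38.7°) = 140000 × 0.6091 = 85270 km².
True area of survey plot: 70000 × cos²(49.4°) = 70000 × 0.4235 = 29650 km².
Ratio = 85270 / 29650 ≈ 2.88.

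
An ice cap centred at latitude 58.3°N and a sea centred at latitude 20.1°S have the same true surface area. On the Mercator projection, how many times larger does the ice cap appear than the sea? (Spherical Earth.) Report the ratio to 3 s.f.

3.19

Mercator is conformal with k = sec φ, so areal scale = k² = sec²φ.
At 58.3°: sec²(58.3°) = 1/0.5255² = 3.622.
At 20.1°: sec²(20.1°) = 1/0.9391² = 1.134.
Ratio = 3.622/1.134 = cos²(20.1°)/cos²(58.3°) ≈ 3.19.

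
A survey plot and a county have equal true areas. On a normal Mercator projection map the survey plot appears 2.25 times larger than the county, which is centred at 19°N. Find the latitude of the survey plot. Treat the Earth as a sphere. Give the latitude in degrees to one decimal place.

50.9°

For equal true areas on Mercator, apparent areas scale as sec²φ, so the ratio is cos²φ₂ / cos²φ₁.
cos²φ₂ / cos²φ₁ = 2.25  ⇒  cos φ₁ = cos 19° / √2.25 = 0.9455/1.500 = 0.6303.
φ₁ = arccos(0.6303) ≈ 50.9°.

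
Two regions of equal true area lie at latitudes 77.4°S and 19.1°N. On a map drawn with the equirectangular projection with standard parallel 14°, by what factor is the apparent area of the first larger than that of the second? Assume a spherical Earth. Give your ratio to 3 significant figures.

4.33

With standard parallel φ₀ = 14°, the equirectangular projection gives x = Rλ cos φ₀, y = Rφ, so h = 1 and k = cos 14° / cos φ.
Areal scale at 77.4°: h·k = 1.000 × 4.448 = 4.448.
Areal scale at 19.1°: h·k = 1.000 × 1.027 = 1.027.
Ratio = 4.448/1.027 ≈ 4.33.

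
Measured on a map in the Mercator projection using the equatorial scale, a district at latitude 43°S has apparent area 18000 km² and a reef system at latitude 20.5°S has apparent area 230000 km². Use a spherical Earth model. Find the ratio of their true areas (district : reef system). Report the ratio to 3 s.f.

Mercator's areal exaggeration is sec²φ; hence true area = (apparent area) · cos²φ.
True area of district: 18000 × cos²(43°) = 18000 × 0.5349 = 9628 km².
True area of reef system: 230000 × cos²(20.5°) = 230000 × 0.8774 = 201800 km².
Ratio = 9628 / 201800 ≈ 0.0477.

0.0477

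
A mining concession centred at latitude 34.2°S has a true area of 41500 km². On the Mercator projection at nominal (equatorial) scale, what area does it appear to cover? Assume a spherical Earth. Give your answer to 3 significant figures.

The Mercator projection is conformal; its linear scale factor is the same in every direction and equals sec φ = 1/cos φ.
Areal scale = k² = sec²φ = 1/cos²(34.2°) = 1/0.8271² = 1.462.
Apparent area = 41500 × 1.462 ≈ 60700 km².

60700 km²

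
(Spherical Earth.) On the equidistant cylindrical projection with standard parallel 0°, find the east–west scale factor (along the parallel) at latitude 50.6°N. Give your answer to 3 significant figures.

Plate carrée maps x = Rλ, y = Rφ. The meridian scale is h = 1 and the parallel scale is k = 1/cos φ = sec φ.
k = 1/cos 50.6° = 1/0.6347 = 1.575.

1.58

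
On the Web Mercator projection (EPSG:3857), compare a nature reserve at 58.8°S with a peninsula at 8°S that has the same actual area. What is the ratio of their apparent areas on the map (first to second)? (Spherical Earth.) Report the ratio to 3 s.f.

3.65

On Mercator, area is exaggerated by sec²φ = 1/cos²φ.
At 58.8°: sec²(58.8°) = 1/0.5180² = 3.726.
At 8°: sec²(8°) = 1/0.9903² = 1.020.
Ratio = 3.726/1.020 = cos²(8°)/cos²(58.8°) ≈ 3.65.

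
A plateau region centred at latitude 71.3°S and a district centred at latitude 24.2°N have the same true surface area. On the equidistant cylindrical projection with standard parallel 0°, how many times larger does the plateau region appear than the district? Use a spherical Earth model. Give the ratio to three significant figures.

2.84

For the equirectangular projection with φ₀ = 0 (plate carrée), h = 1 along meridians and k = sec φ along parallels.
Areal scale at 71.3°: h·k = 1.000 × 3.119 = 3.119.
Areal scale at 24.2°: h·k = 1.000 × 1.096 = 1.096.
Ratio = 3.119/1.096 ≈ 2.84.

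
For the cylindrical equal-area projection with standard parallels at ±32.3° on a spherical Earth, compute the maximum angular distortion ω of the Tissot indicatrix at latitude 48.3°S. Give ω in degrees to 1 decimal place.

27.2°

Cylindrical equal-area (φ₀ = 32.3°): h = cos φ / cos 32.3° along meridians, k = cos 32.3° / cos φ along parallels; h·k = 1.
At 48.3°: h = 0.7870, k = 1.271; principal scales a = 1.271, b = 0.7870.
sin(ω/2) = (a − b)/(a + b) = 0.4836/2.058 = 0.2350, so ω = 2 arcsin(0.2350) ≈ 27.2°.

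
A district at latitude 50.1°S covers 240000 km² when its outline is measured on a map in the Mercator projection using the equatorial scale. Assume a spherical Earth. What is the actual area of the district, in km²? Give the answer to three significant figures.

Mercator is conformal, so the point scale is isotropic: h = k = sec φ = 1/cos φ.
Areal scale = k² = sec²φ = 1/cos²(50.1°) = 1/0.6414² = 2.430.
True area = apparent / (areal scale) = 240000 / 2.430 ≈ 98700 km².

98700 km²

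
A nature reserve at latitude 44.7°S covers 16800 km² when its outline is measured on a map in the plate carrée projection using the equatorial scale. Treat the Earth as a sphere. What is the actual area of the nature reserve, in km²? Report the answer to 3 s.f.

11900 km²

Plate carrée maps x = Rλ, y = Rφ. The meridian scale is h = 1 and the parallel scale is k = 1/cos φ = sec φ.
Areal scale = h·k = 1 × sec φ; at 44.7°, h = 1.000, k = 1.407, so h·k = 1.407.
True area = apparent / (areal scale) = 16800 / 1.407 ≈ 11900 km².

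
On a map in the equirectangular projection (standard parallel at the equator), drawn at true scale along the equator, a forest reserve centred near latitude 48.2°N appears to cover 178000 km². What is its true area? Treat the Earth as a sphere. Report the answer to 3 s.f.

In the plate carrée (x = Rλ, y = Rφ), meridians are true-scale (h = 1) and parallels are stretched by k = sec φ.
Areal scale = h·k = 1 × sec φ; at 48.2°, h = 1.000, k = 1.500, so h·k = 1.500.
True area = apparent / (areal scale) = 178000 / 1.500 ≈ 119000 km².

119000 km²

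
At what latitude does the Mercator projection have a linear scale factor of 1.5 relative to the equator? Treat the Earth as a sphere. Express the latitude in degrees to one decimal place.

Mercator scale is k = sec φ = 1/cos φ.
1/cos φ = 1.5  ⇒  cos φ = 0.6667  ⇒  φ = arccos(0.6667) ≈ 48.2°.

48.2°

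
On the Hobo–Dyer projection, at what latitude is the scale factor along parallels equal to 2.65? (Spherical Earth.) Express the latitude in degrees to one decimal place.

Hobo–Dyer is a cylindrical equal-area projection with standard parallels at ±37.5°. For cylindrical equal-area with standard parallel φ₀, h = cos φ / cos φ₀ and k = cos φ₀ / cos φ, so h·k = 1.
k = cos φ₀ / cos φ = 2.65  ⇒  cos φ = cos 37.5° / 2.65 = 0.2994.
φ = arccos(0.2994) ≈ 72.6°.

72.6°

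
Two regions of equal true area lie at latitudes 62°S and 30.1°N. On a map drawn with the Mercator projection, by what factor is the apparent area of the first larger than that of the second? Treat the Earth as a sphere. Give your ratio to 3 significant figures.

Mercator is conformal with k = sec φ, so areal scale = k² = sec²φ.
At 62°: sec²(62°) = 1/0.4695² = 4.537.
At 30.1°: sec²(30.1°) = 1/0.8652² = 1.336.
Ratio = 4.537/1.336 = cos²(30.1°)/cos²(62°) ≈ 3.40.

3.40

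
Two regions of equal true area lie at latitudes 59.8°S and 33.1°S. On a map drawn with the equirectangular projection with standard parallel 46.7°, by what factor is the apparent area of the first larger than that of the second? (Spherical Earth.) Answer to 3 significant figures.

1.67

With standard parallel φ₀ = 46.7°, the equirectangular projection gives x = Rλ cos φ₀, y = Rφ, so h = 1 and k = cos 46.7° / cos φ.
Areal scale at 59.8°: h·k = 1.000 × 1.363 = 1.363.
Areal scale at 33.1°: h·k = 1.000 × 0.8187 = 0.8187.
Ratio = 1.363/0.8187 ≈ 1.67.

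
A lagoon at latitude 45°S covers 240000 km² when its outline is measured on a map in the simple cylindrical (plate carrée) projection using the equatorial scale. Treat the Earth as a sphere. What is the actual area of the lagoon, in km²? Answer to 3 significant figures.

170000 km²

For the equirectangular projection with φ₀ = 0 (plate carrée), h = 1 along meridians and k = sec φ along parallels.
Areal scale = h·k = 1 × sec φ; at 45°, h = 1.000, k = 1.414, so h·k = 1.414.
True area = apparent / (areal scale) = 240000 / 1.414 ≈ 170000 km².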